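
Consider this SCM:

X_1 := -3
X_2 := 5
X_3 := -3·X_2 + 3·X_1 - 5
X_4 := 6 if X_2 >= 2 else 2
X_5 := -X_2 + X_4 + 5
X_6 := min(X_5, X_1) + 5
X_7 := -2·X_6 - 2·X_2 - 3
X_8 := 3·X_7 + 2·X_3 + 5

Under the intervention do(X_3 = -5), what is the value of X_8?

-56

The intervention breaks the incoming arrows to X_3: X_3 := -3·X_2 + 3·X_1 - 5 no longer applies, and X_3 = -5.
X_4 = 6 if X_2 >= 2 else 2  [with X_2=5]  = 6
X_5 = -X_2 + X_4 + 5  [with X_2=5, X_4=6]  = 6
X_6 = min(X_5, X_1) + 5  [with X_5=6, X_1=-3]  = 2
X_7 = -2·X_6 - 2·X_2 - 3  [with X_6=2, X_2=5]  = -17
X_8 = 3·X_7 + 2·X_3 + 5  [with X_7=-17, X_3=-5]  = -56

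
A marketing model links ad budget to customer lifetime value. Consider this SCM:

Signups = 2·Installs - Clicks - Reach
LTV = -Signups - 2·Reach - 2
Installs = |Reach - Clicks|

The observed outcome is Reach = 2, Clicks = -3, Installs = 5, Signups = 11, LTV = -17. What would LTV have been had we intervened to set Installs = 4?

do(Installs=4) replaces the equation Installs = |Reach - Clicks| with the constant Installs = 4.
Signups = 2·Installs - Clicks - Reach  [with Installs=4, Clicks=-3, Reach=2]  = 9
LTV = -Signups - 2·Reach - 2  [with Signups=9, Reach=2]  = -15

-15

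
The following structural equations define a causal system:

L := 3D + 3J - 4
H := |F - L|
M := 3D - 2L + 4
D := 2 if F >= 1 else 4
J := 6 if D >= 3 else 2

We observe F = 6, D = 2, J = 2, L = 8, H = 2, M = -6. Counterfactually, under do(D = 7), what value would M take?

Under do(D=7), the mechanism D := 2 if F >= 1 else 4 is discarded; D is fixed at 7.
J = 6 if D >= 3 else 2  [with D=7]  = 6
L = 3D + 3J - 4  [with D=7, J=6]  = 35
M = 3D - 2L + 4  [with D=7, L=35]  = -45

-45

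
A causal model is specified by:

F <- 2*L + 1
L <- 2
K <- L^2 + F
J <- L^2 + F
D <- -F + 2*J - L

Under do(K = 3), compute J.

9

do(K=3) replaces the equation K <- L^2 + F with the constant K = 3.
J is not downstream of the intervention, so its value is determined by the original equations.
F = 2*L + 1  [with L=2]  = 5
J = L^2 + F  [with L=2, F=5]  = 9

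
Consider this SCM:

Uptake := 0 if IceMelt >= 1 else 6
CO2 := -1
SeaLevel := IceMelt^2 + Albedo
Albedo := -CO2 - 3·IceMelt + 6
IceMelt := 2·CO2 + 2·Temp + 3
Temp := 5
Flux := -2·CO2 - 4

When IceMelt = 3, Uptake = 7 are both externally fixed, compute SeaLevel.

Setting IceMelt = 3, Uptake = 7 by intervention discards those variables' equations.
Albedo = -CO2 - 3·IceMelt + 6  [with CO2=-1, IceMelt=3]  = -2
SeaLevel = IceMelt^2 + Albedo  [with IceMelt=3, Albedo=-2]  = 7

7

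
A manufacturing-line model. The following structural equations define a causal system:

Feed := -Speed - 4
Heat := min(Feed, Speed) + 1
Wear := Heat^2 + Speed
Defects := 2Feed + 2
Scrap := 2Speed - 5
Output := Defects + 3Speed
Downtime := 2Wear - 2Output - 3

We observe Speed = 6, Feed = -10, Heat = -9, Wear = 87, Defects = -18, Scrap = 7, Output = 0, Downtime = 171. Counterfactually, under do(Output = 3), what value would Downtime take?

165

do(Output=3) replaces the equation Output := Defects + 3Speed with the constant Output = 3.
Feed = -Speed - 4  [with Speed=6]  = -10
Heat = min(Feed, Speed) + 1  [with Feed=-10, Speed=6]  = -9
Wear = Heat^2 + Speed  [with Heat=-9, Speed=6]  = 87
Downtime = 2Wear - 2Output - 3  [with Wear=87, Output=3]  = 165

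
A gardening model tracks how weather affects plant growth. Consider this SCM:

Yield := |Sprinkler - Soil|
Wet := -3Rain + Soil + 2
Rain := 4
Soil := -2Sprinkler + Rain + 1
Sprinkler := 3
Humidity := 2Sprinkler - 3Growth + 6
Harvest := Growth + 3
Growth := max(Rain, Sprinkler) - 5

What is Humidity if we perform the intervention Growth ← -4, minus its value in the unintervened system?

9

The intervention breaks the incoming arrows to Growth: Growth := max(Rain, Sprinkler) - 5 no longer applies, and Growth = -4.
Humidity = 2Sprinkler - 3Growth + 6  [with Sprinkler=3, Growth=-4]  = 24
Without intervention: Growth = max(Rain, Sprinkler) - 5  [with Rain=4, Sprinkler=3]  = -1; Humidity = 2Sprinkler - 3Growth + 6  [with Sprinkler=3, Growth=-1]  = 15.
Change = 24 − 15 = 9.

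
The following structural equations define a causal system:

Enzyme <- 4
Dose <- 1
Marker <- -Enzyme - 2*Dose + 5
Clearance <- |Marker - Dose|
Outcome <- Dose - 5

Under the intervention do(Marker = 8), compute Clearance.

7

The intervention breaks the incoming arrows to Marker: Marker <- -Enzyme - 2*Dose + 5 no longer applies, and Marker = 8.
Clearance = |Marker - Dose|  [with Marker=8, Dose=1]  = 7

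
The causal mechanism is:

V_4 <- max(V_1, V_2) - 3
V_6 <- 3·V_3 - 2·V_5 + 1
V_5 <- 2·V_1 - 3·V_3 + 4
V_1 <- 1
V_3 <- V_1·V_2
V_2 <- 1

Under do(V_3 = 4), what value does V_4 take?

The intervention breaks the incoming arrows to V_3: V_3 <- V_1·V_2 no longer applies, and V_3 = 4.
V_4 is not downstream of the intervention, so its value is determined by the original equations.
V_4 = max(V_1, V_2) - 3  [with V_1=1, V_2=1]  = -2

-2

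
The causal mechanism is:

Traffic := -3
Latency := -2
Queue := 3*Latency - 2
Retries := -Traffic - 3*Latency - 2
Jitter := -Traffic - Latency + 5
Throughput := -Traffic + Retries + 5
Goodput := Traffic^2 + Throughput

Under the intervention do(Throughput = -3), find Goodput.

6

Intervening sets Throughput = -3 and removes its equation (Throughput := -Traffic + Retries + 5).
Goodput = Traffic^2 + Throughput  [with Traffic=-3, Throughput=-3]  = 6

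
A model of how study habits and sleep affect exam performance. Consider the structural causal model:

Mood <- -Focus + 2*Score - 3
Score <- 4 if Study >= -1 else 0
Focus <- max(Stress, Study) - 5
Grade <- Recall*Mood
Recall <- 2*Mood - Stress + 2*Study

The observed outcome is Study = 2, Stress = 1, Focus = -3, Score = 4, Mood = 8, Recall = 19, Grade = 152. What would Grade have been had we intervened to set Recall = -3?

Intervening sets Recall = -3 and removes its equation (Recall <- 2*Mood - Stress + 2*Study).
Focus = max(Stress, Study) - 5  [with Stress=1, Study=2]  = -3
Score = 4 if Study >= -1 else 0  [with Study=2]  = 4
Mood = -Focus + 2*Score - 3  [with Focus=-3, Score=4]  = 8
Grade = Recall*Mood  [with Recall=-3, Mood=8]  = -24

-24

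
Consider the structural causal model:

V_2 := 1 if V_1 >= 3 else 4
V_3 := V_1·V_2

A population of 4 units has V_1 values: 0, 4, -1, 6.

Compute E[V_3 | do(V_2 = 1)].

2.25

do(V_2=1) breaks V_2's dependence on V_1. With V_2=1 fixed, V_3 across the units is 0, 4, -1, 6, mean 2.25.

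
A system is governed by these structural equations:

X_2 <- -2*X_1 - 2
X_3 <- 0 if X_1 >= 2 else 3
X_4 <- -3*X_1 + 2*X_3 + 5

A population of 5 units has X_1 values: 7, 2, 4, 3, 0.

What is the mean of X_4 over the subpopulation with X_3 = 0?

-7

Conditioning on X_3=0 selects the 4 unit(s) with X_1 ∈ {7, 2, 4, 3}. Their X_4 values: -16, -1, -7, -4. Mean = -7.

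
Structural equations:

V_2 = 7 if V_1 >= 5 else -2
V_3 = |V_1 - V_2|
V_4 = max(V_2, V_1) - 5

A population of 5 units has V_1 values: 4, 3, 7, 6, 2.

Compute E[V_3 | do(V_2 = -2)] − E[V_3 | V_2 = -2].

Under do(V_2=-2), V_2's equation is replaced by V_2=-2 for every unit. Per-unit V_3: 6, 5, 9, 8, 4. Mean = 6.4.
Conditioning on V_2=-2 selects the 3 unit(s) with V_1 ∈ {4, 3, 2}. Their V_3 values: 6, 5, 4. Mean = 5.
Difference = 6.4 − 5 = 1.4.

1.4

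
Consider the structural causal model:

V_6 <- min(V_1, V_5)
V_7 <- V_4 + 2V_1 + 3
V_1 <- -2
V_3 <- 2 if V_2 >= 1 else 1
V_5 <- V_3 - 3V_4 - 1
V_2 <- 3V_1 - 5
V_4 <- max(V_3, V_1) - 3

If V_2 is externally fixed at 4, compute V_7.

Under do(V_2=4), the mechanism V_2 <- 3V_1 - 5 is discarded; V_2 is fixed at 4.
V_3 = 2 if V_2 >= 1 else 1  [with V_2=4]  = 2
V_4 = max(V_3, V_1) - 3  [with V_3=2, V_1=-2]  = -1
V_7 = V_4 + 2V_1 + 3  [with V_4=-1, V_1=-2]  = -2

-2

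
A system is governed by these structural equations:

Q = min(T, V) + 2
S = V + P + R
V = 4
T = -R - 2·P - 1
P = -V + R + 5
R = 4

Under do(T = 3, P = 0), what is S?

The joint intervention fixes T = 3, P = 0, removing each variable's own equation.
S = V + P + R  [with V=4, P=0, R=4]  = 8

8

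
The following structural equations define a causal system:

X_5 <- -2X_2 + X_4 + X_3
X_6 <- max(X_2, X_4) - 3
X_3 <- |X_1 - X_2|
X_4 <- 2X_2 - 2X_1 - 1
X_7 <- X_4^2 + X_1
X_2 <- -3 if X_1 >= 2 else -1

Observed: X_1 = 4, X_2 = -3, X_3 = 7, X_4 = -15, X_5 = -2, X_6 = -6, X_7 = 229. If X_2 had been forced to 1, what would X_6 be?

-2

Under do(X_2=1), the mechanism X_2 <- -3 if X_1 >= 2 else -1 is discarded; X_2 is fixed at 1.
X_4 = 2X_2 - 2X_1 - 1  [with X_2=1, X_1=4]  = -7
X_6 = max(X_2, X_4) - 3  [with X_2=1, X_4=-7]  = -2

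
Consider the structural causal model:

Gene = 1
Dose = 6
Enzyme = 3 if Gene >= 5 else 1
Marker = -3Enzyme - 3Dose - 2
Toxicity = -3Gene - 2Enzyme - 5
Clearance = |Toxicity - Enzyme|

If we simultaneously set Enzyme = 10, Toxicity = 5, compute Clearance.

Setting Enzyme = 10, Toxicity = 5 by intervention discards those variables' equations.
Clearance = |Toxicity - Enzyme|  [with Toxicity=5, Enzyme=10]  = 5

5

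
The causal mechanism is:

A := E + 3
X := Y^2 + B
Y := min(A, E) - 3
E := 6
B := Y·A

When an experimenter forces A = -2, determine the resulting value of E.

6

Under do(A=-2), the mechanism A := E + 3 is discarded; A is fixed at -2.
E is not downstream of the intervention, so its value is determined by the original equations.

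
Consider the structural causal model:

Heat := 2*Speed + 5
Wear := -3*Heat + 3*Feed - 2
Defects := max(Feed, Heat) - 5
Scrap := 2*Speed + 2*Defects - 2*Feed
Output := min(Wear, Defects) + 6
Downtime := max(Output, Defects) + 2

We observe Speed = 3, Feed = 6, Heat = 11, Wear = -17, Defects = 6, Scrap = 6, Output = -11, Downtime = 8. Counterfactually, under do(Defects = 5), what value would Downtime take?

do(Defects=5) replaces the equation Defects := max(Feed, Heat) - 5 with the constant Defects = 5.
Heat = 2*Speed + 5  [with Speed=3]  = 11
Wear = -3*Heat + 3*Feed - 2  [with Heat=11, Feed=6]  = -17
Output = min(Wear, Defects) + 6  [with Wear=-17, Defects=5]  = -11
Downtime = max(Output, Defects) + 2  [with Output=-11, Defects=5]  = 7

7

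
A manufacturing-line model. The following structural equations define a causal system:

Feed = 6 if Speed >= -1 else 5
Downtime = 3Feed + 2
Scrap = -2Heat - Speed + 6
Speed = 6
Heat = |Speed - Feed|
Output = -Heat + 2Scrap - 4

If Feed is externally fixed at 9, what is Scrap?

Under do(Feed=9), the mechanism Feed = 6 if Speed >= -1 else 5 is discarded; Feed is fixed at 9.
Heat = |Speed - Feed|  [with Speed=6, Feed=9]  = 3
Scrap = -2Heat - Speed + 6  [with Heat=3, Speed=6]  = -6

-6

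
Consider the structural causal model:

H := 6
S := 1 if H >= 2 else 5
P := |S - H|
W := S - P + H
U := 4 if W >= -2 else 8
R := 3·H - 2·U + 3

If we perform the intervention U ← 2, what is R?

The intervention breaks the incoming arrows to U: U := 4 if W >= -2 else 8 no longer applies, and U = 2.
R = 3·H - 2·U + 3  [with H=6, U=2]  = 17

17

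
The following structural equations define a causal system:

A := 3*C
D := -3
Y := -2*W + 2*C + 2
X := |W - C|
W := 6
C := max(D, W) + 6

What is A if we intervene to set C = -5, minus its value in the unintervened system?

The intervention breaks the incoming arrows to C: C := max(D, W) + 6 no longer applies, and C = -5.
A = 3*C  [with C=-5]  = -15
Without intervention: C = max(D, W) + 6  [with D=-3, W=6]  = 12; A = 3*C  [with C=12]  = 36.
Change = -15 − 36 = -51.

-51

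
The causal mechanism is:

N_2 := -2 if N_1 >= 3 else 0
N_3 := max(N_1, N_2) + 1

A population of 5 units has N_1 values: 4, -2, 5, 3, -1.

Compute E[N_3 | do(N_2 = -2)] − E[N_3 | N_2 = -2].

-2.2

The intervention sets N_2=-2 in all 5 units regardless of N_1. Recomputing N_3 per unit gives 5, -1, 6, 4, 0; average 2.8.
E[N_3|N_2=-2] averages over only the 3 units with N_2=-2 (N_1 = 4, 5, 3): N_3 = 5, 6, 4, mean 5.
Difference = 2.8 − 5 = -2.2.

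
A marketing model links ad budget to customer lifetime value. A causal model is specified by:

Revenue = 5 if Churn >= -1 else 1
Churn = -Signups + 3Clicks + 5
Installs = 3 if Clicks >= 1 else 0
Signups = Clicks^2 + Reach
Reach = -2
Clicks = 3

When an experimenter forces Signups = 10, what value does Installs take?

Under do(Signups=10), the mechanism Signups = Clicks^2 + Reach is discarded; Signups is fixed at 10.
Since Installs is not a descendant of the intervened variable, it is unaffected.
Installs = 3 if Clicks >= 1 else 0  [with Clicks=3]  = 3

3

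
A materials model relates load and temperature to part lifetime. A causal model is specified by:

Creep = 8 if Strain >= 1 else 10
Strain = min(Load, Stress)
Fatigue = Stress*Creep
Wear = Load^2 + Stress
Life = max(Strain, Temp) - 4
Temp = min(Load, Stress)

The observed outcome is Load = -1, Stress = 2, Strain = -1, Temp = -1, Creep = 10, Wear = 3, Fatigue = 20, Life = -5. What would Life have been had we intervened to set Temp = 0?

-4

do(Temp=0) replaces the equation Temp = min(Load, Stress) with the constant Temp = 0.
Strain = min(Load, Stress)  [with Load=-1, Stress=2]  = -1
Life = max(Strain, Temp) - 4  [with Strain=-1, Temp=0]  = -4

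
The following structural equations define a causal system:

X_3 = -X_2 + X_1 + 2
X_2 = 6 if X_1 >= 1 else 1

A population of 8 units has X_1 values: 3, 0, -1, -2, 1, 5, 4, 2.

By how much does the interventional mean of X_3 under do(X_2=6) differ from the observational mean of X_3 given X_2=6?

do(X_2=6) breaks X_2's dependence on X_1. With X_2=6 fixed, X_3 across the units is -1, -4, -5, -6, -3, 1, 0, -2, mean -2.5.
Observing X_2=6 restricts to units where X_2's equation naturally yields 6: X_1 ∈ {3, 1, 5, 4, 2}. In that subpopulation X_3 = -1, -3, 1, 0, -2, mean -1.
Difference = -2.5 − (-1) = -1.5.

-1.5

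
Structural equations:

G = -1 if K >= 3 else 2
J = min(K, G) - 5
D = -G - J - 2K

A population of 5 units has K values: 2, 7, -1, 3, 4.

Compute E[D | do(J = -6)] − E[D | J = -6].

0.05

Under do(J=-6), J's equation is replaced by J=-6 for every unit. Per-unit D: 0, -7, 6, 1, -1. Mean = -0.2.
Conditioning on J=-6 selects the 4 unit(s) with K ∈ {7, -1, 3, 4}. Their D values: -7, 6, 1, -1. Mean = -0.25.
Difference = -0.2 − (-0.25) = 0.05.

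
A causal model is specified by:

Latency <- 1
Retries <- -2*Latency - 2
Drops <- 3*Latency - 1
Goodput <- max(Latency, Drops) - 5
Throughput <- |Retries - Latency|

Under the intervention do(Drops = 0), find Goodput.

do(Drops=0) replaces the equation Drops <- 3*Latency - 1 with the constant Drops = 0.
Goodput = max(Latency, Drops) - 5  [with Latency=1, Drops=0]  = -4

-4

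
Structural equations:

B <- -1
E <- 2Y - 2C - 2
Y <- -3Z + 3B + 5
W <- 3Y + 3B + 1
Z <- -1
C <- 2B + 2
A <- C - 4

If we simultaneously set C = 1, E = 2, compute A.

-3

Under do(C = 1, E = 2), each intervened variable's structural equation is replaced by its fixed value.
A = C - 4  [with C=1]  = -3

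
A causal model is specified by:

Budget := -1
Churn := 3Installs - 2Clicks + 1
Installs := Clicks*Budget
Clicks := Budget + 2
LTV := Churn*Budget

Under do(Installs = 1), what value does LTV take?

do(Installs=1) replaces the equation Installs := Clicks*Budget with the constant Installs = 1.
Clicks = Budget + 2  [with Budget=-1]  = 1
Churn = 3Installs - 2Clicks + 1  [with Installs=1, Clicks=1]  = 2
LTV = Churn*Budget  [with Churn=2, Budget=-1]  = -2

-2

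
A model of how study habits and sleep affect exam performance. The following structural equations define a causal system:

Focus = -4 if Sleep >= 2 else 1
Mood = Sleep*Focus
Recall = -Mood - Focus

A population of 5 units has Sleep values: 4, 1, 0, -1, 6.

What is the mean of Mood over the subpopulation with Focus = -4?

E[Mood|Focus=-4] averages over only the 2 units with Focus=-4 (Sleep = 4, 6): Mood = -16, -24, mean -20.

-20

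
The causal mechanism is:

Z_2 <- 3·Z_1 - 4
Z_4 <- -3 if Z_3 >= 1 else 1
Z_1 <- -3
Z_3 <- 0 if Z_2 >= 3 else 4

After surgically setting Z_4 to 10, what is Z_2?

-13

The intervention breaks the incoming arrows to Z_4: Z_4 <- -3 if Z_3 >= 1 else 1 no longer applies, and Z_4 = 10.
Since Z_2 is not a descendant of the intervened variable, it is unaffected.
Z_2 = 3·Z_1 - 4  [with Z_1=-3]  = -13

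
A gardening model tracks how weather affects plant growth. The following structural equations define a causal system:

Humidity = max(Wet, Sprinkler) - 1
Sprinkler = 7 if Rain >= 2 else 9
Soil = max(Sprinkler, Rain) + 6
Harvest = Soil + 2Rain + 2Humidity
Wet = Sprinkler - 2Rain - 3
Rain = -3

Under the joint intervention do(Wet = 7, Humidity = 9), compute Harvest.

The joint intervention fixes Wet = 7, Humidity = 9, removing each variable's own equation.
Sprinkler = 7 if Rain >= 2 else 9  [with Rain=-3]  = 9
Soil = max(Sprinkler, Rain) + 6  [with Sprinkler=9, Rain=-3]  = 15
Harvest = Soil + 2Rain + 2Humidity  [with Soil=15, Rain=-3, Humidity=9]  = 27

27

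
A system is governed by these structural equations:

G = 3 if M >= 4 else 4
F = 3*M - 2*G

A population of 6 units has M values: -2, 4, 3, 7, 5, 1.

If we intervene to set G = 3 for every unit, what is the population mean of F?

Every unit gets G=3 under the intervention. F values become -12, 6, 3, 15, 9, -3; E[F|do(G=3)] = 3.

3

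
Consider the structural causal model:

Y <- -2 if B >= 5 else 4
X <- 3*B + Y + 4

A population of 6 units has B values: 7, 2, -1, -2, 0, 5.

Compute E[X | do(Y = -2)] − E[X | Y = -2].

-12.5

Under do(Y=-2), Y's equation is replaced by Y=-2 for every unit. Per-unit X: 23, 8, -1, -4, 2, 17. Mean = 7.5.
E[X|Y=-2] averages over only the 2 units with Y=-2 (B = 7, 5): X = 23, 17, mean 20.
Difference = 7.5 − 20 = -12.5.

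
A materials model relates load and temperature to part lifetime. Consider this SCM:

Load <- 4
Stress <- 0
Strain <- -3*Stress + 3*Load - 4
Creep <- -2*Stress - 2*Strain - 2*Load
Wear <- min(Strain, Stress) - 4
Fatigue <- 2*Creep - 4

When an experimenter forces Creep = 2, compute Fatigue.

0

Under do(Creep=2), the mechanism Creep <- -2*Stress - 2*Strain - 2*Load is discarded; Creep is fixed at 2.
Fatigue = 2*Creep - 4  [with Creep=2]  = 0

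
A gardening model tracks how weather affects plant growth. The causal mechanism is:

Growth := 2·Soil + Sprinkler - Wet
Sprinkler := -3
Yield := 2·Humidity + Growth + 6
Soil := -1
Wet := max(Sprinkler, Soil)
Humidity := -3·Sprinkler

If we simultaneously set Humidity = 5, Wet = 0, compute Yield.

The joint intervention fixes Humidity = 5, Wet = 0, removing each variable's own equation.
Growth = 2·Soil + Sprinkler - Wet  [with Soil=-1, Sprinkler=-3, Wet=0]  = -5
Yield = 2·Humidity + Growth + 6  [with Humidity=5, Growth=-5]  = 11

11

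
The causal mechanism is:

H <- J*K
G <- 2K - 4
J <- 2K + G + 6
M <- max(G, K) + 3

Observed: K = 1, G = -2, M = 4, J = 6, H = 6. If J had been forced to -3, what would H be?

-3

Intervening sets J = -3 and removes its equation (J <- 2K + G + 6).
H = J*K  [with J=-3, K=1]  = -3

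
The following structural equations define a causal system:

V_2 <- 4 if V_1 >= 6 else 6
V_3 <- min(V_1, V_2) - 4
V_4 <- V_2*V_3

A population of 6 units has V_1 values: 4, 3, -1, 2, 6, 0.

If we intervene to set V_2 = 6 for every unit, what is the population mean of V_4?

Every unit gets V_2=6 under the intervention. V_4 values become 0, -6, -30, -12, 12, -24; E[V_4|do(V_2=6)] = -10.

-10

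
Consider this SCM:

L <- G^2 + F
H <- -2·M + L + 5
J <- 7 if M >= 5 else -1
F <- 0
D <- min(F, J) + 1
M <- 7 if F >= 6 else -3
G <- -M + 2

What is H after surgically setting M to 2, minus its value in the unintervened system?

do(M=2) replaces the equation M <- 7 if F >= 6 else -3 with the constant M = 2.
G = -M + 2  [with M=2]  = 0
L = G^2 + F  [with G=0, F=0]  = 0
H = -2·M + L + 5  [with M=2, L=0]  = 1
Without intervention: M = 7 if F >= 6 else -3  [with F=0]  = -3; G = -M + 2  [with M=-3]  = 5; L = G^2 + F  [with G=5, F=0]  = 25; H = -2·M + L + 5  [with M=-3, L=25]  = 36.
Change = 1 − 36 = -35.

-35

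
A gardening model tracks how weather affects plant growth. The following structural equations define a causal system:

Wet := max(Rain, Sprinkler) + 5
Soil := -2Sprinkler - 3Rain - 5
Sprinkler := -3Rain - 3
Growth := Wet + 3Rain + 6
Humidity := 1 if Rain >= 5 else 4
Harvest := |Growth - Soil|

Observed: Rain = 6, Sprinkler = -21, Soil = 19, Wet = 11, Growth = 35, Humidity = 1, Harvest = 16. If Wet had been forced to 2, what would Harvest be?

The intervention breaks the incoming arrows to Wet: Wet := max(Rain, Sprinkler) + 5 no longer applies, and Wet = 2.
Sprinkler = -3Rain - 3  [with Rain=6]  = -21
Soil = -2Sprinkler - 3Rain - 5  [with Sprinkler=-21, Rain=6]  = 19
Growth = Wet + 3Rain + 6  [with Wet=2, Rain=6]  = 26
Harvest = |Growth - Soil|  [with Growth=26, Soil=19]  = 7

7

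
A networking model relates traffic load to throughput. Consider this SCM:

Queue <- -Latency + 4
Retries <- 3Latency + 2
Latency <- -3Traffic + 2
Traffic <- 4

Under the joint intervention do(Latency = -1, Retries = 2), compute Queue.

The joint intervention fixes Latency = -1, Retries = 2, removing each variable's own equation.
Queue = -Latency + 4  [with Latency=-1]  = 5

5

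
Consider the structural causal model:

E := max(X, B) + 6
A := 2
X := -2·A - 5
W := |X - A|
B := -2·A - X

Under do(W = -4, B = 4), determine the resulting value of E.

10

Setting W = -4, B = 4 by intervention discards those variables' equations.
X = -2·A - 5  [with A=2]  = -9
E = max(X, B) + 6  [with X=-9, B=4]  = 10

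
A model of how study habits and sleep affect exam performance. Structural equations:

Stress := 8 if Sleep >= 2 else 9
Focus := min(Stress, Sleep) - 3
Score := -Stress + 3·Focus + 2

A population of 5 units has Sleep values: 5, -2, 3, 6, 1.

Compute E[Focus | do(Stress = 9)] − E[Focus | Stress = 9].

Every unit gets Stress=9 under the intervention. Focus values become 2, -5, 0, 3, -2; E[Focus|do(Stress=9)] = -0.4.
Conditioning on Stress=9 selects the 2 unit(s) with Sleep ∈ {-2, 1}. Their Focus values: -5, -2. Mean = -3.5.
Difference = -0.4 − (-3.5) = 3.1.

3.1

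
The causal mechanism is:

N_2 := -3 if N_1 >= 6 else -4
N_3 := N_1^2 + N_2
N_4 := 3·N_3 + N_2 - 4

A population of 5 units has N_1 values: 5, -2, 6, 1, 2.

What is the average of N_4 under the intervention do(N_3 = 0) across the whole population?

Under do(N_3=0), N_3's equation is replaced by N_3=0 for every unit. Per-unit N_4: -8, -8, -7, -8, -8. Mean = -7.8.

-7.8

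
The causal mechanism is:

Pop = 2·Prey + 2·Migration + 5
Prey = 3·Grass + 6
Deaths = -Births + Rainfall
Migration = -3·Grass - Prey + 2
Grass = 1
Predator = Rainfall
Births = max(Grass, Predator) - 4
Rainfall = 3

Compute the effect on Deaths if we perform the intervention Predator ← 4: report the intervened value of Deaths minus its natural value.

Under do(Predator=4), the mechanism Predator = Rainfall is discarded; Predator is fixed at 4.
Births = max(Grass, Predator) - 4  [with Grass=1, Predator=4]  = 0
Deaths = -Births + Rainfall  [with Births=0, Rainfall=3]  = 3
Without intervention: Predator = Rainfall  [with Rainfall=3]  = 3; Births = max(Grass, Predator) - 4  [with Grass=1, Predator=3]  = -1; Deaths = -Births + Rainfall  [with Births=-1, Rainfall=3]  = 4.
Change = 3 − 4 = -1.

-1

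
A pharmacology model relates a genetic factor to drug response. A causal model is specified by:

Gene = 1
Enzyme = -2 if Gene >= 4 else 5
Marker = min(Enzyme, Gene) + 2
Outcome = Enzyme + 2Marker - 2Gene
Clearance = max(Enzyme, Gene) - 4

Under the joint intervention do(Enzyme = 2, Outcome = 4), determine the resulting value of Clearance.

The joint intervention fixes Enzyme = 2, Outcome = 4, removing each variable's own equation.
Clearance = max(Enzyme, Gene) - 4  [with Enzyme=2, Gene=1]  = -2

-2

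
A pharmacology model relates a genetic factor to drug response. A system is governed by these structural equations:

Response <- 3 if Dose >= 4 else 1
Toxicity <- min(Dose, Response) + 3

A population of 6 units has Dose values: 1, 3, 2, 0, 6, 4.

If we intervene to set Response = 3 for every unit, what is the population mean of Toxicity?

5

The intervention sets Response=3 in all 6 units regardless of Dose. Recomputing Toxicity per unit gives 4, 6, 5, 3, 6, 6; average 5.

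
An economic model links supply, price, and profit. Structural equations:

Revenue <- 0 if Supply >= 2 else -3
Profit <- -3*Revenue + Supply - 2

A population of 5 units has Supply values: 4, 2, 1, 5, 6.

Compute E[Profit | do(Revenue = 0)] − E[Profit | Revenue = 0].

do(Revenue=0) breaks Revenue's dependence on Supply. With Revenue=0 fixed, Profit across the units is 2, 0, -1, 3, 4, mean 1.6.
Conditioning on Revenue=0 selects the 4 unit(s) with Supply ∈ {4, 2, 5, 6}. Their Profit values: 2, 0, 3, 4. Mean = 2.25.
Difference = 1.6 − 2.25 = -0.65.

-0.65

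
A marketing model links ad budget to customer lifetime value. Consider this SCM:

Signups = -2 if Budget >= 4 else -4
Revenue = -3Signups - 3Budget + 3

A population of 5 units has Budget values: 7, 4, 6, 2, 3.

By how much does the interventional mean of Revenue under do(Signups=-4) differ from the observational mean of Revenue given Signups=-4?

-5.7

Under do(Signups=-4), Signups's equation is replaced by Signups=-4 for every unit. Per-unit Revenue: -6, 3, -3, 9, 6. Mean = 1.8.
E[Revenue|Signups=-4] averages over only the 2 units with Signups=-4 (Budget = 2, 3): Revenue = 9, 6, mean 7.5.
Difference = 1.8 − 7.5 = -5.7.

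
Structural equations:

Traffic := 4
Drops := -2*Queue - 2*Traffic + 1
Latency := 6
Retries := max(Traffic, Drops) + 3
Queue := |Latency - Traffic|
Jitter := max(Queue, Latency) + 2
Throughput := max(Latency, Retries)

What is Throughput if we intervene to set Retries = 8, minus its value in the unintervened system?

Under do(Retries=8), the mechanism Retries := max(Traffic, Drops) + 3 is discarded; Retries is fixed at 8.
Throughput = max(Latency, Retries)  [with Latency=6, Retries=8]  = 8
Without intervention: Queue = |Latency - Traffic|  [with Latency=6, Traffic=4]  = 2; Drops = -2*Queue - 2*Traffic + 1  [with Queue=2, Traffic=4]  = -11; Retries = max(Traffic, Drops) + 3  [with Traffic=4, Drops=-11]  = 7; Throughput = max(Latency, Retries)  [with Latency=6, Retries=7]  = 7.
Change = 8 − 7 = 1.

1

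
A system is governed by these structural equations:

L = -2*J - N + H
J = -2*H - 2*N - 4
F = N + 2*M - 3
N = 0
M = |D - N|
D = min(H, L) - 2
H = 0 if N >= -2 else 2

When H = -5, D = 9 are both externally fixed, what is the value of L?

The joint intervention fixes H = -5, D = 9, removing each variable's own equation.
J = -2*H - 2*N - 4  [with H=-5, N=0]  = 6
L = -2*J - N + H  [with J=6, N=0, H=-5]  = -17

-17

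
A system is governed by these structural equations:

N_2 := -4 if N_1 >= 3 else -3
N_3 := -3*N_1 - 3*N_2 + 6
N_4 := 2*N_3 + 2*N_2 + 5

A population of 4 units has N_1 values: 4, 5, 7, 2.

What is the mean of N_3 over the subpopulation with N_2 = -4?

2

E[N_3|N_2=-4] averages over only the 3 units with N_2=-4 (N_1 = 4, 5, 7): N_3 = 6, 3, -3, mean 2.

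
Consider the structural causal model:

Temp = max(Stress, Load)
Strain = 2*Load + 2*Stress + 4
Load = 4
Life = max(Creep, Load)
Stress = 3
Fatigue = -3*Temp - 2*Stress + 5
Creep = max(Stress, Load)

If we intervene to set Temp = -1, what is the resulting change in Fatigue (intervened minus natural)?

Under do(Temp=-1), the mechanism Temp = max(Stress, Load) is discarded; Temp is fixed at -1.
Fatigue = -3*Temp - 2*Stress + 5  [with Temp=-1, Stress=3]  = 2
Without intervention: Temp = max(Stress, Load)  [with Stress=3, Load=4]  = 4; Fatigue = -3*Temp - 2*Stress + 5  [with Temp=4, Stress=3]  = -13.
Change = 2 − (-13) = 15.

15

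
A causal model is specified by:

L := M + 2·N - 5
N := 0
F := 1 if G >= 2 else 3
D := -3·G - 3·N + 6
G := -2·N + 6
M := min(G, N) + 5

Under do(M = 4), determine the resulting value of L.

-1

do(M=4) replaces the equation M := min(G, N) + 5 with the constant M = 4.
L = M + 2·N - 5  [with M=4, N=0]  = -1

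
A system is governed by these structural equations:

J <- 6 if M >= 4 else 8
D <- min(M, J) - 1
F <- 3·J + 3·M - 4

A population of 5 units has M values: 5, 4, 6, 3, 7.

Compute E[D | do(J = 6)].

Under do(J=6), J's equation is replaced by J=6 for every unit. Per-unit D: 4, 3, 5, 2, 5. Mean = 3.8.

3.8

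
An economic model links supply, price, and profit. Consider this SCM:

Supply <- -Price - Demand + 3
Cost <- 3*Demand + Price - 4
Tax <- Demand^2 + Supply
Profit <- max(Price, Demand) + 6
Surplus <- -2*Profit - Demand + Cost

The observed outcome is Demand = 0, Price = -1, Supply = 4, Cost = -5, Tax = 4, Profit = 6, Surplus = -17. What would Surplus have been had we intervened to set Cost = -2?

-14

The intervention breaks the incoming arrows to Cost: Cost <- 3*Demand + Price - 4 no longer applies, and Cost = -2.
Profit = max(Price, Demand) + 6  [with Price=-1, Demand=0]  = 6
Surplus = -2*Profit - Demand + Cost  [with Profit=6, Demand=0, Cost=-2]  = -14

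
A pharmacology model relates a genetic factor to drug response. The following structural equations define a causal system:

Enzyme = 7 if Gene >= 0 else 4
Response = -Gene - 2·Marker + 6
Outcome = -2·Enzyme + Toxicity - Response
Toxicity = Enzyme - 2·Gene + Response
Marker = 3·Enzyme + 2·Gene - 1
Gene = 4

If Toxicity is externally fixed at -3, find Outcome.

The intervention breaks the incoming arrows to Toxicity: Toxicity = Enzyme - 2·Gene + Response no longer applies, and Toxicity = -3.
Enzyme = 7 if Gene >= 0 else 4  [with Gene=4]  = 7
Marker = 3·Enzyme + 2·Gene - 1  [with Enzyme=7, Gene=4]  = 28
Response = -Gene - 2·Marker + 6  [with Gene=4, Marker=28]  = -54
Outcome = -2·Enzyme + Toxicity - Response  [with Enzyme=7, Toxicity=-3, Response=-54]  = 37

37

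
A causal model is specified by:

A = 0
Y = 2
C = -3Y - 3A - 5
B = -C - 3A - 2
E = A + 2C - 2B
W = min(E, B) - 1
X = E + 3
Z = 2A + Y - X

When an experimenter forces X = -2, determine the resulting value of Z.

4

do(X=-2) replaces the equation X = E + 3 with the constant X = -2.
Z = 2A + Y - X  [with A=0, Y=2, X=-2]  = 4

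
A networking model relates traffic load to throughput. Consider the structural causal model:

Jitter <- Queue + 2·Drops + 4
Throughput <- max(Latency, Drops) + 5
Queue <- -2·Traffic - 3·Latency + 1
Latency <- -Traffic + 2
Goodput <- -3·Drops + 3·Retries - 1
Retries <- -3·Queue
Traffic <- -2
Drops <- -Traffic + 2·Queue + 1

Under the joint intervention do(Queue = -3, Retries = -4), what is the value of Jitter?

Setting Queue = -3, Retries = -4 by intervention discards those variables' equations.
Drops = -Traffic + 2·Queue + 1  [with Traffic=-2, Queue=-3]  = -3
Jitter = Queue + 2·Drops + 4  [with Queue=-3, Drops=-3]  = -5

-5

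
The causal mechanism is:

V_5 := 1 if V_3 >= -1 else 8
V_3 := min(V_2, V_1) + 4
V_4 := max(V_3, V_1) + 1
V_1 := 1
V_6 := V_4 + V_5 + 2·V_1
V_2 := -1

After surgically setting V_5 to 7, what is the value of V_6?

13

The intervention breaks the incoming arrows to V_5: V_5 := 1 if V_3 >= -1 else 8 no longer applies, and V_5 = 7.
V_3 = min(V_2, V_1) + 4  [with V_2=-1, V_1=1]  = 3
V_4 = max(V_3, V_1) + 1  [with V_3=3, V_1=1]  = 4
V_6 = V_4 + V_5 + 2·V_1  [with V_4=4, V_5=7, V_1=1]  = 13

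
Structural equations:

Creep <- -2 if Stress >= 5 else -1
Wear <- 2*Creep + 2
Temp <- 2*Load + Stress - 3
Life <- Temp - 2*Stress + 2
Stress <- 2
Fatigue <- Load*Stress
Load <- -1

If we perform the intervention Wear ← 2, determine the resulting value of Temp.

-3

do(Wear=2) replaces the equation Wear <- 2*Creep + 2 with the constant Wear = 2.
Temp is not downstream of the intervention, so its value is determined by the original equations.
Temp = 2*Load + Stress - 3  [with Load=-1, Stress=2]  = -3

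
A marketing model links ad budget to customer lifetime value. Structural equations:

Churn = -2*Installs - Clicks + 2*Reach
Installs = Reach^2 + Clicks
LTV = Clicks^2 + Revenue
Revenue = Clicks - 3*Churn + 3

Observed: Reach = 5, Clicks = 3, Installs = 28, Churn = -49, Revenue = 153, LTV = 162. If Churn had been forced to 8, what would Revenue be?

-18

Intervening sets Churn = 8 and removes its equation (Churn = -2*Installs - Clicks + 2*Reach).
Revenue = Clicks - 3*Churn + 3  [with Clicks=3, Churn=8]  = -18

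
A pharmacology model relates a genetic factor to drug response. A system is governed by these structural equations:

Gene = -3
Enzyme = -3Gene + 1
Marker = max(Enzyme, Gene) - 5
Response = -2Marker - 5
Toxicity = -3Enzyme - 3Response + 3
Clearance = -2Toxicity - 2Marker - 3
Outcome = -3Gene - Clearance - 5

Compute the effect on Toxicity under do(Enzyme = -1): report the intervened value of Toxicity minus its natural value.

-33

do(Enzyme=-1) replaces the equation Enzyme = -3Gene + 1 with the constant Enzyme = -1.
Marker = max(Enzyme, Gene) - 5  [with Enzyme=-1, Gene=-3]  = -6
Response = -2Marker - 5  [with Marker=-6]  = 7
Toxicity = -3Enzyme - 3Response + 3  [with Enzyme=-1, Response=7]  = -15
Without intervention: Enzyme = -3Gene + 1  [with Gene=-3]  = 10; Marker = max(Enzyme, Gene) - 5  [with Enzyme=10, Gene=-3]  = 5; Response = -2Marker - 5  [with Marker=5]  = -15; Toxicity = -3Enzyme - 3Response + 3  [with Enzyme=10, Response=-15]  = 18.
Change = -15 − 18 = -33.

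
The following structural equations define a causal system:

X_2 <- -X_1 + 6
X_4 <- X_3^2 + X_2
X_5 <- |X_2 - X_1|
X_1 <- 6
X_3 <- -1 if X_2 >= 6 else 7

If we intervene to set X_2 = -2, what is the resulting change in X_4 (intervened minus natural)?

-2

Under do(X_2=-2), the mechanism X_2 <- -X_1 + 6 is discarded; X_2 is fixed at -2.
X_3 = -1 if X_2 >= 6 else 7  [with X_2=-2]  = 7
X_4 = X_3^2 + X_2  [with X_3=7, X_2=-2]  = 47
Without intervention: X_2 = -X_1 + 6  [with X_1=6]  = 0; X_3 = -1 if X_2 >= 6 else 7  [with X_2=0]  = 7; X_4 = X_3^2 + X_2  [with X_3=7, X_2=0]  = 49.
Change = 47 − 49 = -2.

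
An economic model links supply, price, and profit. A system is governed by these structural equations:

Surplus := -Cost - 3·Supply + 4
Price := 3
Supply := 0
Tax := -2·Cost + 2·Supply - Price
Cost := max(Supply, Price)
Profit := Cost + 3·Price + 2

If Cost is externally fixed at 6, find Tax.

-15

The intervention breaks the incoming arrows to Cost: Cost := max(Supply, Price) no longer applies, and Cost = 6.
Tax = -2·Cost + 2·Supply - Price  [with Cost=6, Supply=0, Price=3]  = -15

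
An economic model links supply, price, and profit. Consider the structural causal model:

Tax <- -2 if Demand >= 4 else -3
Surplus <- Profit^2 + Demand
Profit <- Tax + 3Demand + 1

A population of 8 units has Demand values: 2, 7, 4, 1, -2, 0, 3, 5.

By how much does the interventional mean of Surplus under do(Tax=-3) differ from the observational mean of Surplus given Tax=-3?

70.4

Every unit gets Tax=-3 under the intervention. Surplus values become 18, 368, 104, 2, 62, 4, 52, 174; E[Surplus|do(Tax=-3)] = 98.
Conditioning on Tax=-3 selects the 5 unit(s) with Demand ∈ {2, 1, -2, 0, 3}. Their Surplus values: 18, 2, 62, 4, 52. Mean = 27.6.
Difference = 98 − 27.6 = 70.4.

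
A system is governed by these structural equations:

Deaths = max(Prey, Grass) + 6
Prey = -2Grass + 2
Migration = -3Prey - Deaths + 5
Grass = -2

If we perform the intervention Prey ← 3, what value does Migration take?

Under do(Prey=3), the mechanism Prey = -2Grass + 2 is discarded; Prey is fixed at 3.
Deaths = max(Prey, Grass) + 6  [with Prey=3, Grass=-2]  = 9
Migration = -3Prey - Deaths + 5  [with Prey=3, Deaths=9]  = -13

-13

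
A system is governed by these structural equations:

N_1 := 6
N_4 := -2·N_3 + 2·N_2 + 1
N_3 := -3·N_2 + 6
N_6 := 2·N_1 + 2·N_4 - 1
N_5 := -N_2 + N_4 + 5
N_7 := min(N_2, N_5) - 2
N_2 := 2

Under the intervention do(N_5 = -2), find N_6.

The intervention breaks the incoming arrows to N_5: N_5 := -N_2 + N_4 + 5 no longer applies, and N_5 = -2.
Since N_6 is not a descendant of the intervened variable, it is unaffected.
N_3 = -3·N_2 + 6  [with N_2=2]  = 0
N_4 = -2·N_3 + 2·N_2 + 1  [with N_3=0, N_2=2]  = 5
N_6 = 2·N_1 + 2·N_4 - 1  [with N_1=6, N_4=5]  = 21

21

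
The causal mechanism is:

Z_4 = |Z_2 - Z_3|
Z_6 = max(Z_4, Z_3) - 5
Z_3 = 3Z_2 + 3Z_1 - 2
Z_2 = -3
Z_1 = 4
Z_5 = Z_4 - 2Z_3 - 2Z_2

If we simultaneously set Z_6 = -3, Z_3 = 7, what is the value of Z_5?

Under do(Z_6 = -3, Z_3 = 7), each intervened variable's structural equation is replaced by its fixed value.
Z_4 = |Z_2 - Z_3|  [with Z_2=-3, Z_3=7]  = 10
Z_5 = Z_4 - 2Z_3 - 2Z_2  [with Z_4=10, Z_3=7, Z_2=-3]  = 2

2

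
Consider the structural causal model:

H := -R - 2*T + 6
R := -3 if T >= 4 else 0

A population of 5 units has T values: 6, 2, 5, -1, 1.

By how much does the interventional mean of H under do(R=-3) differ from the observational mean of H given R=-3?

5.8

do(R=-3) breaks R's dependence on T. With R=-3 fixed, H across the units is -3, 5, -1, 11, 7, mean 3.8.
E[H|R=-3] averages over only the 2 units with R=-3 (T = 6, 5): H = -3, -1, mean -2.
Difference = 3.8 − (-2) = 5.8.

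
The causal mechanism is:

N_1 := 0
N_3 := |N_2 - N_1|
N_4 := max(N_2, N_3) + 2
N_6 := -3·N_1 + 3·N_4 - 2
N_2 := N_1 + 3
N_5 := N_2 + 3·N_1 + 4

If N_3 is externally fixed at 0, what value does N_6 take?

The intervention breaks the incoming arrows to N_3: N_3 := |N_2 - N_1| no longer applies, and N_3 = 0.
N_2 = N_1 + 3  [with N_1=0]  = 3
N_4 = max(N_2, N_3) + 2  [with N_2=3, N_3=0]  = 5
N_6 = -3·N_1 + 3·N_4 - 2  [with N_1=0, N_4=5]  = 13

13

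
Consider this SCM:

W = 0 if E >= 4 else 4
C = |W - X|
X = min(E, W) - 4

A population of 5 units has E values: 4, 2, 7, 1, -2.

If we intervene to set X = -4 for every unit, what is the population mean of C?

6.4

Every unit gets X=-4 under the intervention. C values become 4, 8, 4, 8, 8; E[C|do(X=-4)] = 6.4.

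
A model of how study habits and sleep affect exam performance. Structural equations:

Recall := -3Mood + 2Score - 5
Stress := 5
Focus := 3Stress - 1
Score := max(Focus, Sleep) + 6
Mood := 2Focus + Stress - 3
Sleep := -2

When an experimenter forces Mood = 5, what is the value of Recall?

The intervention breaks the incoming arrows to Mood: Mood := 2Focus + Stress - 3 no longer applies, and Mood = 5.
Focus = 3Stress - 1  [with Stress=5]  = 14
Score = max(Focus, Sleep) + 6  [with Focus=14, Sleep=-2]  = 20
Recall = -3Mood + 2Score - 5  [with Mood=5, Score=20]  = 20

20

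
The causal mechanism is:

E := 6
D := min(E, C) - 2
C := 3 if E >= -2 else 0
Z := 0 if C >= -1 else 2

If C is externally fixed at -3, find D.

The intervention breaks the incoming arrows to C: C := 3 if E >= -2 else 0 no longer applies, and C = -3.
D = min(E, C) - 2  [with E=6, C=-3]  = -5

-5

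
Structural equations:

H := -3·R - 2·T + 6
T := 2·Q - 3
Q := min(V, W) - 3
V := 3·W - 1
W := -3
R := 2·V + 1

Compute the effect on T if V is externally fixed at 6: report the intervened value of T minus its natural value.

14

do(V=6) replaces the equation V := 3·W - 1 with the constant V = 6.
Q = min(V, W) - 3  [with V=6, W=-3]  = -6
T = 2·Q - 3  [with Q=-6]  = -15
Without intervention: V = 3·W - 1  [with W=-3]  = -10; Q = min(V, W) - 3  [with V=-10, W=-3]  = -13; T = 2·Q - 3  [with Q=-13]  = -29.
Change = -15 − (-29) = 14.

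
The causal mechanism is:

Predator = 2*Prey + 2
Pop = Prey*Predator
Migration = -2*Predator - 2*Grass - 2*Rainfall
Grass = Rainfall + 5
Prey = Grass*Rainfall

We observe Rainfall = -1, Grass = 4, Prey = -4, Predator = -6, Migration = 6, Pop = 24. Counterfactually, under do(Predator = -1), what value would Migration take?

Intervening sets Predator = -1 and removes its equation (Predator = 2*Prey + 2).
Grass = Rainfall + 5  [with Rainfall=-1]  = 4
Migration = -2*Predator - 2*Grass - 2*Rainfall  [with Predator=-1, Grass=4, Rainfall=-1]  = -4

-4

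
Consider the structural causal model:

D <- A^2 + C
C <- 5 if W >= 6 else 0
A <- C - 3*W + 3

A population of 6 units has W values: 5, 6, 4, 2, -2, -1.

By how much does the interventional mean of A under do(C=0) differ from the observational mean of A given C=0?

-2.2

Under do(C=0), C's equation is replaced by C=0 for every unit. Per-unit A: -12, -15, -9, -3, 9, 6. Mean = -4.
Conditioning on C=0 selects the 5 unit(s) with W ∈ {5, 4, 2, -2, -1}. Their A values: -12, -9, -3, 9, 6. Mean = -1.8.
Difference = -4 − (-1.8) = -2.2.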